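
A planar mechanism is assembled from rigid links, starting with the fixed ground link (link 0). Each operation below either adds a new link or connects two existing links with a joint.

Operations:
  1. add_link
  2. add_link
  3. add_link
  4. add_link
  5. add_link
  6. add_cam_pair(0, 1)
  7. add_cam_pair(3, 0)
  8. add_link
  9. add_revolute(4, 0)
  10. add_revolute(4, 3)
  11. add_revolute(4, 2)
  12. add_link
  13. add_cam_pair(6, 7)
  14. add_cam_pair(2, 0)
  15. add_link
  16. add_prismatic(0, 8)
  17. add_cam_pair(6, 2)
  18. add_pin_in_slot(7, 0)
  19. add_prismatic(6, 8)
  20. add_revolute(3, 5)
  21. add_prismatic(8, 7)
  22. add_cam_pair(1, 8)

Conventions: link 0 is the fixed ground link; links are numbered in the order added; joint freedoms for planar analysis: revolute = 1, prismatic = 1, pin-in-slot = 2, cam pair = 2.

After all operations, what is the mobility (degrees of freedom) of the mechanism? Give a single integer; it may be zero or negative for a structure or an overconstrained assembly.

(L,J1,J2)=(1,0,0); link0 fixed
link1: (2,0,0)
link2: (3,0,0)
link3: (4,0,0)
link4: (5,0,0)
link5: (6,0,0)
C 0-1 [J2]: (6,0,1)
C 3-0 [J2]: (6,0,2)
link6: (7,0,2)
R 4-0 [J1]: (7,1,2)
R 4-3 [J1]: (7,2,2)
R 4-2 [J1]: (7,3,2)
link7: (8,3,2)
C 6-7 [J2]: (8,3,3)
C 2-0 [J2]: (8,3,4)
link8: (9,3,4)
P 0-8 [J1]: (9,4,4)
C 6-2 [J2]: (9,4,5)
PS 7-0 [J2]: (9,4,6)
P 6-8 [J1]: (9,5,6)
R 3-5 [J1]: (9,6,6)
P 8-7 [J1]: (9,7,6)
C 1-8 [J2]: (9,7,7)
Grübler: 3·8 − 2·7 − 7 = 3

M = 3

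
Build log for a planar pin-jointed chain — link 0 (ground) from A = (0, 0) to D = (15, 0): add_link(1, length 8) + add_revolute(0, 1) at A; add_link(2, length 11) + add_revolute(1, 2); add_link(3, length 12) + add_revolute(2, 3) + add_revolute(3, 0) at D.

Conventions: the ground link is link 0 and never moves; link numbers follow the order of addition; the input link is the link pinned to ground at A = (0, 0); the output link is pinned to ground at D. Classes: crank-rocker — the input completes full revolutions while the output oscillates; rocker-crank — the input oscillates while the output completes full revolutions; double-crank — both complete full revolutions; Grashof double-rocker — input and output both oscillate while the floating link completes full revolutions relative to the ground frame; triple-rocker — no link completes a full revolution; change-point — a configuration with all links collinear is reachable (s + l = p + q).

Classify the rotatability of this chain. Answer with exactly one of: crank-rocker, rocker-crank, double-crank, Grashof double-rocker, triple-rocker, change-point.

lengths: ground=15, input=8, coupler=11, output=12
sorted: s=8 (shortest), l=15 (longest), p+q=23
s + l = 23 vs p + q = 23
s + l = p + q → change-point (collinear configuration reachable)

change-point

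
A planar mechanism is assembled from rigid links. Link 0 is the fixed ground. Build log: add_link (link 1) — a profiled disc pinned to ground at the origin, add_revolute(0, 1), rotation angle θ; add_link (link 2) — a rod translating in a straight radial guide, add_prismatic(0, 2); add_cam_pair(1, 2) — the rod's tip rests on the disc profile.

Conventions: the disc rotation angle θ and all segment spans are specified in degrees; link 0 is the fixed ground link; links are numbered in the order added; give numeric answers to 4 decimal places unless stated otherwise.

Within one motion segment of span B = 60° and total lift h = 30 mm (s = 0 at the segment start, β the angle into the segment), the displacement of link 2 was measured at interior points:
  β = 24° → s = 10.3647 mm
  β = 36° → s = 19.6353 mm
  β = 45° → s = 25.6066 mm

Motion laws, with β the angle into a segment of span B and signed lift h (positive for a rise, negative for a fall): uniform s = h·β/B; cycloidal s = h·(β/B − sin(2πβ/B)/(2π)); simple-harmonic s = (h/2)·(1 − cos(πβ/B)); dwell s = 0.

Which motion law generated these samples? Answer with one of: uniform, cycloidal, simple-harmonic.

candidates at β/B = r: uniform s = h·r (linear in β); cycloidal s = h·(r − sin(2πr)/(2π)); simple-harmonic s = (h/2)(1 − cos(πr))
β=24°: printed 10.3647 | uniform 12.0000, cycloidal 9.1935, simple-harmonic 10.3647
β=36°: printed 19.6353 | uniform 18.0000, cycloidal 20.8065, simple-harmonic 19.6353
β=45°: printed 25.6066 | uniform 22.5000, cycloidal 27.2746, simple-harmonic 25.6066
only one law matches every sample → simple-harmonic

simple-harmonic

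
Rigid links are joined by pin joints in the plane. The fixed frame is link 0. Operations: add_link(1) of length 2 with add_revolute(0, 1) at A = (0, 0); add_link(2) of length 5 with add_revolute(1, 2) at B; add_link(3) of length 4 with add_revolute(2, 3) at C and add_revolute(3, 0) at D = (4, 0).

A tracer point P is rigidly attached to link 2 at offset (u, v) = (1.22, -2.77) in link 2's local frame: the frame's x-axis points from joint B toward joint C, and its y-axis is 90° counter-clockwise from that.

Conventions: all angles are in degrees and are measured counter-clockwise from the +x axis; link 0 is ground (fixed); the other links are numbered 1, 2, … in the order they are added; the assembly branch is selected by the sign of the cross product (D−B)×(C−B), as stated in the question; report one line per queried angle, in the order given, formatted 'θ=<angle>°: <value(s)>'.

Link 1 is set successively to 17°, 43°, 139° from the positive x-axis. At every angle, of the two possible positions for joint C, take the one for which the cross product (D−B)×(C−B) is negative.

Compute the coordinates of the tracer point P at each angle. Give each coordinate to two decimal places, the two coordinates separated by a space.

A=(0,0), D=(4.00,0)
θ=17°: B = A + 2.00·(cos17°, sin17°) = (1.9126, 0.5847)
θ=17°: |BD| = 2.1677
θ=17°: circle(B,5.00) ∩ circle(D,4.00): a=3.1598, h=3.8750
θ=17°:   candidates: C₊=(6.0005,3.4638) cross=8.400; C₋=(3.9100,-3.9990) cross=-8.400
θ=17°:   branch - wants cross < 0 → take C=(3.9100,-3.9990) (cross=-8.400)
θ=17°: ex = (C−B)/|BC| = (0.3995,-0.9167); ey = (0.9167,0.3995)
θ=17°: P = B + 1.22·ex + -2.77·ey = (-0.1394,-1.6402)
θ=43°: B = A + 2.00·(cos43°, sin43°) = (1.4627, 1.3640)
θ=43°: |BD| = 2.8807
θ=43°: circle(B,5.00) ∩ circle(D,4.00): a=3.0025, h=3.9981
θ=43°:   candidates: C₊=(6.0004,3.4639) cross=11.517; C₋=(2.2142,-3.5792) cross=-11.517
θ=43°:   branch - wants cross < 0 → take C=(2.2142,-3.5792) (cross=-11.517)
θ=43°: ex = (C−B)/|BC| = (0.1503,-0.9886); ey = (0.9886,0.1503)
θ=43°: P = B + 1.22·ex + -2.77·ey = (-1.0925,-0.2584)
θ=139°: B = A + 2.00·(cos139°, sin139°) = (-1.5094, 1.3121)
θ=139°: |BD| = 5.6635
θ=139°: circle(B,5.00) ∩ circle(D,4.00): a=3.6263, h=3.4424
θ=139°:   candidates: C₊=(2.8158,3.8207) cross=19.496; C₋=(1.2207,-2.8767) cross=-19.496
θ=139°:   branch - wants cross < 0 → take C=(1.2207,-2.8767) (cross=-19.496)
θ=139°: ex = (C−B)/|BC| = (0.5460,-0.8378); ey = (0.8378,0.5460)
θ=139°: P = B + 1.22·ex + -2.77·ey = (-3.1639,-1.2225)

θ=17°: -0.14 -1.64
θ=43°: -1.09 -0.26
θ=139°: -3.16 -1.22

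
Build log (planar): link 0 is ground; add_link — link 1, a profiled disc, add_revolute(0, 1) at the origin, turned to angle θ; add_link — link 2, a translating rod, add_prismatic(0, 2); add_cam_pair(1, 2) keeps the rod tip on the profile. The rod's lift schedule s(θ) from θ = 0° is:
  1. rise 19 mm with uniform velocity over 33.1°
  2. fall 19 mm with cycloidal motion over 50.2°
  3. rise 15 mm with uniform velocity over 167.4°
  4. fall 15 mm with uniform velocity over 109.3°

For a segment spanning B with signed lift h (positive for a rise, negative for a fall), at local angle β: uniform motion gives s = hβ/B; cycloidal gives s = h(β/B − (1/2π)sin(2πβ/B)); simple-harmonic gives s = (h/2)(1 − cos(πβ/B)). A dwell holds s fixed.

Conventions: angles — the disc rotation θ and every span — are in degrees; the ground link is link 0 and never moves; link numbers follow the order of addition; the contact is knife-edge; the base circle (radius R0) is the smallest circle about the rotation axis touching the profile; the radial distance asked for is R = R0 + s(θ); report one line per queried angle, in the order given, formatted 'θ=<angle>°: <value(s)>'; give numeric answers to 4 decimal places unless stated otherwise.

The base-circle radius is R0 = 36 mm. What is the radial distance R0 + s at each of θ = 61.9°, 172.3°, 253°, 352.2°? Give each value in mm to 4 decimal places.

seg 1 [0°–33.1°] uniform, h=19: full span → s += 19 → s = 19.0000
seg 2 [33.1°–83.3°] cycloidal, h=-19: θ=61.9° here. β=28.8, B=50.2. -19·(0.5737 − sin(2π·0.5737)/(2π)) = -12.2513 → s = 6.7487
seg 2 [33.1°–83.3°] cycloidal, h=-19: full span → s += -19 → s = 0.0000
seg 3 [83.3°–250.7°] uniform, h=15: θ=172.3° here. β=89, B=167.4. 15·89/167.4 = 7.9749 → s = 7.9749
seg 3 [83.3°–250.7°] uniform, h=15: full span → s += 15 → s = 15.0000
seg 4 [250.7°–360°] uniform, h=-15: θ=253° here. β=2.3, B=109.3. -15·2.3/109.3 = -0.3156 → s = 14.6844
seg 4 [250.7°–360°] uniform, h=-15: θ=352.2° here. β=101.5, B=109.3. -15·101.5/109.3 = -13.9296 → s = 1.0704
θ=61.9°: R = R0 + s = 36 + 6.7487 = 42.7487
θ=172.3°: R = R0 + s = 36 + 7.9749 = 43.9749
θ=253°: R = R0 + s = 36 + 14.6844 = 50.6844
θ=352.2°: R = R0 + s = 36 + 1.0704 = 37.0704

θ=61.9°: 42.7487
θ=172.3°: 43.9749
θ=253°: 50.6844
θ=352.2°: 37.0704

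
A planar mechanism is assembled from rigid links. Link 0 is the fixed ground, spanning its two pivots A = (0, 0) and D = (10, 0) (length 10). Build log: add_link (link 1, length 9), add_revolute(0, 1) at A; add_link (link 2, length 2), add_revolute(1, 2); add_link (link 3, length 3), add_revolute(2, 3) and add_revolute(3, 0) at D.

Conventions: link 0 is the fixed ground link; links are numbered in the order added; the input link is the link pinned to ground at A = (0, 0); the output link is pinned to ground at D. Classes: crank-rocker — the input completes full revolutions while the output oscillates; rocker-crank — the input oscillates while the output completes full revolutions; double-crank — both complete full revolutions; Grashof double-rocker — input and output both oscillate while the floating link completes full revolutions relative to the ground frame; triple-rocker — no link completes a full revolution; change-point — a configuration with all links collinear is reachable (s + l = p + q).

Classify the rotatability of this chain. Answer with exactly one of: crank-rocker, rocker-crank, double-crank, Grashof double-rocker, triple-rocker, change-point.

lengths: ground=10, input=9, coupler=2, output=3
sorted: s=2 (shortest), l=10 (longest), p+q=12
s + l = 12 vs p + q = 12
s + l = p + q → change-point (collinear configuration reachable)

change-point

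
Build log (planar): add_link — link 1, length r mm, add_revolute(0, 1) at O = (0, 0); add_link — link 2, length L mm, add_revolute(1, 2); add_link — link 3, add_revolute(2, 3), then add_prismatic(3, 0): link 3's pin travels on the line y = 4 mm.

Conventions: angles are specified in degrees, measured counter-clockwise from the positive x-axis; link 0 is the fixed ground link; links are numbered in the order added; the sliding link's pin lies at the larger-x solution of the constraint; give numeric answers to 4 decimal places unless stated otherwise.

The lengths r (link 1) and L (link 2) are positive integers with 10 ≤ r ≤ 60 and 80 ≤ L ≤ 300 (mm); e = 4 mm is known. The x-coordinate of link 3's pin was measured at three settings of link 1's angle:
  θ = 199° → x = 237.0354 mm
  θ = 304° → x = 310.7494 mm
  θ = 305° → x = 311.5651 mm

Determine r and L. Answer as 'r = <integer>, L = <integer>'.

constraint per measurement: (x − r cos θ)² + (r sin θ − e)² = L²
subtracting the θ₁ and θ₂ equations cancels the r² and L² terms:
r = (x₁² − x₂²) / (2[(x₁cos θ₁ + e sin θ₁) − (x₂cos θ₂ + e sin θ₂)]) = 51.0000 → r = 51
L² = (x₁ − r cos θ₁)² + (r sin θ₁ − e)² = 81795.9928 → L = 286.0000 → L = 286
check at θ₃=305°: x = 311.5651 (printed 311.5651) ✓

r = 51, L = 286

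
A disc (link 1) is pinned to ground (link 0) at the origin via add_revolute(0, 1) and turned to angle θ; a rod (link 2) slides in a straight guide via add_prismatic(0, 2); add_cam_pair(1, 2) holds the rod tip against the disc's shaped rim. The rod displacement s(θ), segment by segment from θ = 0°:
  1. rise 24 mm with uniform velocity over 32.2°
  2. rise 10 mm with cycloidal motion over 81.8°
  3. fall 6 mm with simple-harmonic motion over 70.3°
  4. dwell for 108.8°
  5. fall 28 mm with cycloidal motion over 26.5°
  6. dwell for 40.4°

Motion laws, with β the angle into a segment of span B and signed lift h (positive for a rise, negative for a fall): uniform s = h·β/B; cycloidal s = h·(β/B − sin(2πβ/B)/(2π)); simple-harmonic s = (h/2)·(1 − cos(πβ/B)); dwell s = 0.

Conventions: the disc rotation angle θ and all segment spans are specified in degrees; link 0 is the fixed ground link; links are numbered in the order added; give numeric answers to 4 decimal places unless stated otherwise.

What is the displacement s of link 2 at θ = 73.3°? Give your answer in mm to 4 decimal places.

segment 1 (0° to 32.2°, uniform, h = 24) is passed completely: s = 0.0000 + (24) = 24.0000
θ = 73.3° falls in segment 2 (32.2° to 114°, cycloidal, h = 10): β = 73.3 − 32.2 = 41.1°, B = 81.8°; Δs = 10·(0.5024 − sin(2π·0.5024)/(2π)) = 5.0489; s = 24.0000 + 5.0489 = 29.0489

29.0489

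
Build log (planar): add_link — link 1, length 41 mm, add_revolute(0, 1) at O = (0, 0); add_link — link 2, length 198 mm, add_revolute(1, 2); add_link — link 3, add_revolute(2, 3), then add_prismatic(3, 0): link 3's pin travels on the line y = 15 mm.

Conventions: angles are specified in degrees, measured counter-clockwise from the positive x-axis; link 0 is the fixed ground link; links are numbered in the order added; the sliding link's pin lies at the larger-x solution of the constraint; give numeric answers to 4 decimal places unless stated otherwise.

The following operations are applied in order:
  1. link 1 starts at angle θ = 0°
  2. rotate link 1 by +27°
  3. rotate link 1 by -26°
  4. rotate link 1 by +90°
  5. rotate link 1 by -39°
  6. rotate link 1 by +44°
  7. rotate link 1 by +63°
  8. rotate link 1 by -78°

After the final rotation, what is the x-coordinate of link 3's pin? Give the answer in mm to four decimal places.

geometry: r = 41 mm, L = 198 mm, e = 15 mm; θ starts at 0°
rotate link 1 by +27°: θ ← 0° +27° = 27°
rotate link 1 by -26°: θ ← 27° -26° = 1°
rotate link 1 by +90°: θ ← 1° +90° = 91°
rotate link 1 by -39°: θ ← 91° -39° = 52°
rotate link 1 by +44°: θ ← 52° +44° = 96°
rotate link 1 by +63°: θ ← 96° +63° = 159°
rotate link 1 by -78°: θ ← 159° -78° = 81°
crank pin P = (r cos θ, r sin θ) = (6.413813, 40.495222)
h = r sin θ − e = 40.495222 − 15 = 25.495222
x = r cos θ + √(L² − h²) = 6.413813 + 196.351709 = 202.765522

202.7655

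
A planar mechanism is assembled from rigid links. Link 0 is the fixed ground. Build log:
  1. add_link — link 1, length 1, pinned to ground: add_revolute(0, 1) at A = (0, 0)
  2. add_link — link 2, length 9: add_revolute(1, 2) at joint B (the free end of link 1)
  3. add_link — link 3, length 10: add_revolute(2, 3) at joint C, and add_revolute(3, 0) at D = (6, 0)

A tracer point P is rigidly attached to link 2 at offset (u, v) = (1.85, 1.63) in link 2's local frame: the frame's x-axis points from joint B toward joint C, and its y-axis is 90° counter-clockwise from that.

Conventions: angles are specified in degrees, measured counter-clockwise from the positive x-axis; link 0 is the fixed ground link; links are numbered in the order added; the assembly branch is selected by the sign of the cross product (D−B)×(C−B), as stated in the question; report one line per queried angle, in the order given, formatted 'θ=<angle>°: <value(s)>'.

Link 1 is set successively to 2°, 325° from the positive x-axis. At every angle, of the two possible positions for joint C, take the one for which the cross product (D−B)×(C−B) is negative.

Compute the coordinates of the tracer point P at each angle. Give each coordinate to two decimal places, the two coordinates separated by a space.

A=(0,0), D=(6.00,0)
θ=2°: B = A + 1.00·(cos2°, sin2°) = (0.9994, 0.0349)
θ=2°: |BD| = 5.0007
θ=2°: circle(B,9.00) ∩ circle(D,10.00): a=0.6006, h=8.9799
θ=2°:   candidates: C₊=(1.6627,9.0104) cross=44.906; C₋=(1.5373,-8.9490) cross=-44.906
θ=2°:   branch - wants cross < 0 → take C=(1.5373,-8.9490) (cross=-44.906)
θ=2°: ex = (C−B)/|BC| = (0.0598,-0.9982); ey = (0.9982,0.0598)
θ=2°: P = B + 1.85·ex + 1.63·ey = (2.7371,-1.7144)
θ=325°: B = A + 1.00·(cos325°, sin325°) = (0.8192, -0.5736)
θ=325°: |BD| = 5.2125
θ=325°: circle(B,9.00) ∩ circle(D,10.00): a=0.7837, h=8.9658
θ=325°:   candidates: C₊=(0.6115,8.4240) cross=46.734; C₋=(2.5847,-9.3987) cross=-46.734
θ=325°:   branch - wants cross < 0 → take C=(2.5847,-9.3987) (cross=-46.734)
θ=325°: ex = (C−B)/|BC| = (0.1962,-0.9806); ey = (0.9806,0.1962)
θ=325°: P = B + 1.85·ex + 1.63·ey = (2.7804,-2.0679)

θ=2°: 2.74 -1.71
θ=325°: 2.78 -2.07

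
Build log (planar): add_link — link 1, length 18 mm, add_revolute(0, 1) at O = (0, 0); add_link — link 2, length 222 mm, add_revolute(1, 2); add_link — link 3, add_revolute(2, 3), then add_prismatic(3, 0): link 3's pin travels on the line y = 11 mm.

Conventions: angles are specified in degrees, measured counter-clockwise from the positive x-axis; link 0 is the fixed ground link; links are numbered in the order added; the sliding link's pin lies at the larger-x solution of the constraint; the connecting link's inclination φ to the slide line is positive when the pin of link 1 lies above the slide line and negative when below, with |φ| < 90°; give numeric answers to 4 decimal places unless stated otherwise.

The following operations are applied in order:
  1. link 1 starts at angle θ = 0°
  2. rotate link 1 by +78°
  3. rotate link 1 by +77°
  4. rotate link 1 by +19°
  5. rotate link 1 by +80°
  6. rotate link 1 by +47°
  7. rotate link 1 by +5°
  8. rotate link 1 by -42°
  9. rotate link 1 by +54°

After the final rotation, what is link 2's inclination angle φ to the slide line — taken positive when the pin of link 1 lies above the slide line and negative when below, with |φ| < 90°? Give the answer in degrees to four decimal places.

geometry: r = 18 mm, L = 222 mm, e = 11 mm; θ starts at 0°
rotate link 1 by +78°: θ ← 0° +78° = 78°
rotate link 1 by +77°: θ ← 78° +77° = 155°
rotate link 1 by +19°: θ ← 155° +19° = 174°
rotate link 1 by +80°: θ ← 174° +80° = 254°
rotate link 1 by +47°: θ ← 254° +47° = 301°
rotate link 1 by +5°: θ ← 301° +5° = 306°
rotate link 1 by -42°: θ ← 306° -42° = 264°
rotate link 1 by +54°: θ ← 264° +54° = 318°
h = r sin θ − e = -12.044351 − 11 = -23.044351
sin φ = h / L = -23.044351 / 222 = -0.10380338
φ = arcsin(-0.10380338) = -5.958229°

-5.9582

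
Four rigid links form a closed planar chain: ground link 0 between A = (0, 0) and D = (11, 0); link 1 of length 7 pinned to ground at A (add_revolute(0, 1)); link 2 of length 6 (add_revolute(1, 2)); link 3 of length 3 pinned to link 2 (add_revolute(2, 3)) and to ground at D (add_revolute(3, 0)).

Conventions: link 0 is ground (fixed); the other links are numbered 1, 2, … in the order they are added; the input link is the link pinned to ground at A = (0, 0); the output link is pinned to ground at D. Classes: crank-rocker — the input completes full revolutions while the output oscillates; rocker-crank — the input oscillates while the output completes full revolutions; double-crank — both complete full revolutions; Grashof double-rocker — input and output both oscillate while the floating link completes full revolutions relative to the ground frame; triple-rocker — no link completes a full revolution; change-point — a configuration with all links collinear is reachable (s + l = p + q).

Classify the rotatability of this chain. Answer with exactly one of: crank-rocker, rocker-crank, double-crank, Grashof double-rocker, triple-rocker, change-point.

lengths: ground=11, input=7, coupler=6, output=3
sorted: s=3 (shortest), l=11 (longest), p+q=13
s + l = 14 vs p + q = 13
s + l > p + q → non-Grashof → no link fully rotates → triple-rocker

triple-rocker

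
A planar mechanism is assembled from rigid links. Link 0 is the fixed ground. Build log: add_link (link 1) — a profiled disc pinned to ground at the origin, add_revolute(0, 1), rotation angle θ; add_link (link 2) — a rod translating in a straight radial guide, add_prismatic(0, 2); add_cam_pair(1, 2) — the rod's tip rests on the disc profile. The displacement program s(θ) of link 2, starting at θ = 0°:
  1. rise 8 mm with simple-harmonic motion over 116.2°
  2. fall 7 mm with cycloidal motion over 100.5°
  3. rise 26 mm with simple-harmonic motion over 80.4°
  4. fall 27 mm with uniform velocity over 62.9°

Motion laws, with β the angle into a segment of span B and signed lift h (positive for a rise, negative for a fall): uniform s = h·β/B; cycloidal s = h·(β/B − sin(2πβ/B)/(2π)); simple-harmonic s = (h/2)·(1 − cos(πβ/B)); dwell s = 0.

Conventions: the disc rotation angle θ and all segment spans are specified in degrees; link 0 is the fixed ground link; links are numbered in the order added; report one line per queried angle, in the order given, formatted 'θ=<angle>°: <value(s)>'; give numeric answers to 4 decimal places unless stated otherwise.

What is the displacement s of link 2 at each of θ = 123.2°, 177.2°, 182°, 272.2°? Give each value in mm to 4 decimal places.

seg 1 [0°–116.2°] simple-harmonic, h=8: full span → s += 8 → s = 8.0000
seg 2 [116.2°–216.7°] cycloidal, h=-7: θ=123.2° here. β=7, B=100.5. -7·(0.0697 − sin(2π·0.0697)/(2π)) = -0.0154 → s = 7.9846
seg 2 [116.2°–216.7°] cycloidal, h=-7: θ=177.2° here. β=61, B=100.5. -7·(0.6070 − sin(2π·0.6070)/(2π)) = -4.9424 → s = 3.0576
seg 2 [116.2°–216.7°] cycloidal, h=-7: θ=182° here. β=65.8, B=100.5. -7·(0.6547 − sin(2π·0.6547)/(2π)) = -5.5034 → s = 2.4966
seg 2 [116.2°–216.7°] cycloidal, h=-7: full span → s += -7 → s = 1.0000
seg 3 [216.7°–297.1°] simple-harmonic, h=26: θ=272.2° here. β=55.5, B=80.4. 26/2·(1 − cos(π·0.6903)) = 20.3172 → s = 21.3172

θ=123.2°: 7.9846
θ=177.2°: 3.0576
θ=182°: 2.4966
θ=272.2°: 21.3172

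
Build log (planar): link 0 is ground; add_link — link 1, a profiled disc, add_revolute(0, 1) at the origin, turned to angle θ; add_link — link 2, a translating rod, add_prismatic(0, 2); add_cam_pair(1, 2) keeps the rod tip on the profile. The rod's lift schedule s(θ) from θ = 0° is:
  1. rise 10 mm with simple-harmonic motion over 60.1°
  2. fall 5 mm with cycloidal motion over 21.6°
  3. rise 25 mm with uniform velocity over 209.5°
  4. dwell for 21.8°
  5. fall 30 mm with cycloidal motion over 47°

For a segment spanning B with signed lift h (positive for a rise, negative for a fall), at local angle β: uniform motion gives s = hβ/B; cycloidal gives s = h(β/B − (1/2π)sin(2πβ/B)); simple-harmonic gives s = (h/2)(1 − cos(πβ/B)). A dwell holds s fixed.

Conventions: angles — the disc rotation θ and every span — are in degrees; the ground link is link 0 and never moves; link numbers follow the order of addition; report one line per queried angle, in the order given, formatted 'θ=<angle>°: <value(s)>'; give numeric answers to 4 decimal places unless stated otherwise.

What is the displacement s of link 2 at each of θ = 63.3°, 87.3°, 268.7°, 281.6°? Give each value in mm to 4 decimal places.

seg 1 [0°–60.1°] simple-harmonic, h=10: full span → s += 10 → s = 10.0000
seg 2 [60.1°–81.7°] cycloidal, h=-5: θ=63.3° here. β=3.2, B=21.6. -5·(0.1481 − sin(2π·0.1481)/(2π)) = -0.1024 → s = 9.8976
seg 2 [60.1°–81.7°] cycloidal, h=-5: full span → s += -5 → s = 5.0000
seg 3 [81.7°–291.2°] uniform, h=25: θ=87.3° here. β=5.6, B=209.5. 25·5.6/209.5 = 0.6683 → s = 5.6683
seg 3 [81.7°–291.2°] uniform, h=25: θ=268.7° here. β=187, B=209.5. 25·187/209.5 = 22.3150 → s = 27.3150
seg 3 [81.7°–291.2°] uniform, h=25: θ=281.6° here. β=199.9, B=209.5. 25·199.9/209.5 = 23.8544 → s = 28.8544

θ=63.3°: 9.8976
θ=87.3°: 5.6683
θ=268.7°: 27.3150
θ=281.6°: 28.8544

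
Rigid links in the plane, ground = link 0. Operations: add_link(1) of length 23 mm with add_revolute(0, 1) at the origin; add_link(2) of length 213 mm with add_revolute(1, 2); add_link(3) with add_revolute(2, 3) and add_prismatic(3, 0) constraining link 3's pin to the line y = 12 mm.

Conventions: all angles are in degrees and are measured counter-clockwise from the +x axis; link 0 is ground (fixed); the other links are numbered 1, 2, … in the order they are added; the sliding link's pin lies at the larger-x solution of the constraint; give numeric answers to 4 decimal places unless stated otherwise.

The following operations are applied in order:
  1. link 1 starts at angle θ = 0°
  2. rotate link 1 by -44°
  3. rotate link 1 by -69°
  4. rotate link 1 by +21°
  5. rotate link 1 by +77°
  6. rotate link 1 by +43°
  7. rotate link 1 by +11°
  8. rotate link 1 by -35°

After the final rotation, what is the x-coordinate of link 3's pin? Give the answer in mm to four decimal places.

geometry: r = 23 mm, L = 213 mm, e = 12 mm; θ starts at 0°
rotate link 1 by -44°: θ ← 0° -44° = -44°
rotate link 1 by -69°: θ ← -44° -69° = -113°
rotate link 1 by +21°: θ ← -113° +21° = -92°
rotate link 1 by +77°: θ ← -92° +77° = -15°
rotate link 1 by +43°: θ ← -15° +43° = 28°
rotate link 1 by +11°: θ ← 28° +11° = 39°
rotate link 1 by -35°: θ ← 39° -35° = 4°
crank pin P = (r cos θ, r sin θ) = (22.943973, 1.604399)
h = r sin θ − e = 1.604399 − 12 = -10.395601
x = r cos θ + √(L² − h²) = 22.943973 + 212.746167 = 235.690140

235.6901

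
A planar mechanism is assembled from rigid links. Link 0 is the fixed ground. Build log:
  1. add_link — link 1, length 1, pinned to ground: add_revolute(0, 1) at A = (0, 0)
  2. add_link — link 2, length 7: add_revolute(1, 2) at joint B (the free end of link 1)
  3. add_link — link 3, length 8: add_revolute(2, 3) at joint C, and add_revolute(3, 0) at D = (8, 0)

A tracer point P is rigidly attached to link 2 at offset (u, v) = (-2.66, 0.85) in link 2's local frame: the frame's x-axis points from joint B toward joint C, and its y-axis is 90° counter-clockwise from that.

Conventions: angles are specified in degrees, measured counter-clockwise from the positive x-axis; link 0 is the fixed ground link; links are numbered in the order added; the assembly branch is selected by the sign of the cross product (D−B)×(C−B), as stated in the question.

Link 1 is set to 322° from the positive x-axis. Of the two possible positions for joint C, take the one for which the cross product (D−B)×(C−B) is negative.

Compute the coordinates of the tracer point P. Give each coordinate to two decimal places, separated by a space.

A=(0,0), D=(8.00,0)
B = A + 1.00·(cos322°, sin322°) = (0.7880, -0.6157)
|BD| = 7.2382
circle(B,7.00) ∩ circle(D,8.00): a=2.5829, h=6.5060
  candidates: C₊=(2.8082,6.0865) cross=47.092; C₋=(3.9150,-6.8784) cross=-47.092
  branch - wants cross < 0 → take C=(3.9150,-6.8784) (cross=-47.092)
ex = (C−B)/|BC| = (0.4467,-0.8947); ey = (0.8947,0.4467)
P = B + -2.66·ex + 0.85·ey = (0.3602,2.1439)

0.36 2.14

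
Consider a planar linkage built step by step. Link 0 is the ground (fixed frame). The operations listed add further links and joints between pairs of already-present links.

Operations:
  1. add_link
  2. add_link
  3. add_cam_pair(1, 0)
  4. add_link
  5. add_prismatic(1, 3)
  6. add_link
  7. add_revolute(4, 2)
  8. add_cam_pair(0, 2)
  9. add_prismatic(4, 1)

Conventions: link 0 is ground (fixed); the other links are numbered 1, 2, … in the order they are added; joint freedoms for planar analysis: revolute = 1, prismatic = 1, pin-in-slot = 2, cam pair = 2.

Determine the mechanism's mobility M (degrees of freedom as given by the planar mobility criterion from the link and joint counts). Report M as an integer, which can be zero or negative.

ground; <1,0,0>
#1 <2,0,0>
#2 <3,0,0>
C:1↔0 J2 <3,0,1>
#3 <4,0,1>
P:1↔3 J1 <4,1,1>
#4 <5,1,1>
R:4↔2 J1 <5,2,1>
C:0↔2 J2 <5,2,2>
P:4↔1 J1 <5,3,2>
3×4 − 2×3 − 1×2 = 4

M = 4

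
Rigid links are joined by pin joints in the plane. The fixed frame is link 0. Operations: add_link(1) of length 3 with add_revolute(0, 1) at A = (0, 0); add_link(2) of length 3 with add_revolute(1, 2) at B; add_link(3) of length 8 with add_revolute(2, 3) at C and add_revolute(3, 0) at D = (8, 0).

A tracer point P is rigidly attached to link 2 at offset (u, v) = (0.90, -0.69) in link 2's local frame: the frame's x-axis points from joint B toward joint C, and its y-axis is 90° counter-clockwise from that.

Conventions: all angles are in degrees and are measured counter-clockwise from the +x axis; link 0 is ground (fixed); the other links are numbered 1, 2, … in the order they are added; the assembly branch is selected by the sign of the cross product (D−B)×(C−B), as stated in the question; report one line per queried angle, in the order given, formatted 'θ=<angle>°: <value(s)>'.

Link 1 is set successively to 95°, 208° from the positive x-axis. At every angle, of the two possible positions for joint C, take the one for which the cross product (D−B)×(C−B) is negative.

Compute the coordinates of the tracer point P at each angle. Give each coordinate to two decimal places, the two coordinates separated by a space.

A=(0,0), D=(8.00,0)
θ=95°: B = A + 3.00·(cos95°, sin95°) = (-0.2615, 2.9886)
θ=95°: |BD| = 8.7854
θ=95°: circle(B,3.00) ∩ circle(D,8.00): a=1.2625, h=2.7214
θ=95°:   candidates: C₊=(1.8515,5.1182) cross=23.909; C₋=(-0.0000,0.0000) cross=-23.909
θ=95°:   branch - wants cross < 0 → take C=(-0.0000,0.0000) (cross=-23.909)
θ=95°: ex = (C−B)/|BC| = (0.0872,-0.9962); ey = (0.9962,0.0872)
θ=95°: P = B + 0.90·ex + -0.69·ey = (-0.8704,2.0319)
θ=208°: B = A + 3.00·(cos208°, sin208°) = (-2.6488, -1.4084)
θ=208°: |BD| = 10.7416
θ=208°: circle(B,3.00) ∩ circle(D,8.00): a=2.8106, h=1.0489
θ=208°:   candidates: C₊=(-0.0000,0.0000) cross=11.267; C₋=(0.2751,-2.0798) cross=-11.267
θ=208°:   branch - wants cross < 0 → take C=(0.2751,-2.0798) (cross=-11.267)
θ=208°: ex = (C−B)/|BC| = (0.9746,-0.2238); ey = (0.2238,0.9746)
θ=208°: P = B + 0.90·ex + -0.69·ey = (-1.9261,-2.2823)

θ=95°: -0.87 2.03
θ=208°: -1.93 -2.28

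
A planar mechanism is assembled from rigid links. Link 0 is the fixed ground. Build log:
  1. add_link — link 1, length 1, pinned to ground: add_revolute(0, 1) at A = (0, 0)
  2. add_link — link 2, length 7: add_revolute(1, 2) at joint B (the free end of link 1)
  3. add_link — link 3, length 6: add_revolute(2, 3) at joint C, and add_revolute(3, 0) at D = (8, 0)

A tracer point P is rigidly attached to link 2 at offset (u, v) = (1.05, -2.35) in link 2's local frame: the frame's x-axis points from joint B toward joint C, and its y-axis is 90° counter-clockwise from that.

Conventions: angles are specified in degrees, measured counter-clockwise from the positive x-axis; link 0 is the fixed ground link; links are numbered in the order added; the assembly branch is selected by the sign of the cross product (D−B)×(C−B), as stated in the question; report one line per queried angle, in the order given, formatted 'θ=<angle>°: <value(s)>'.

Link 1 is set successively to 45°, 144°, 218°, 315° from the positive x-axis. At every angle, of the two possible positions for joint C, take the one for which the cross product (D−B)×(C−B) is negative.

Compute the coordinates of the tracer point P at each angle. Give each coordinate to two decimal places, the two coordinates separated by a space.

A=(0,0), D=(8.00,0)
θ=45°: B = A + 1.00·(cos45°, sin45°) = (0.7071, 0.7071)
θ=45°: |BD| = 7.3271
θ=45°: circle(B,7.00) ∩ circle(D,6.00): a=4.5507, h=5.3190
θ=45°:   candidates: C₊=(5.7498,5.5621) cross=38.973; C₋=(4.7232,-5.0262) cross=-38.973
θ=45°:   branch - wants cross < 0 → take C=(4.7232,-5.0262) (cross=-38.973)
θ=45°: ex = (C−B)/|BC| = (0.5737,-0.8190); ey = (0.8190,0.5737)
θ=45°: P = B + 1.05·ex + -2.35·ey = (-0.6152,-1.5012)
θ=144°: B = A + 1.00·(cos144°, sin144°) = (-0.8090, 0.5878)
θ=144°: |BD| = 8.8286
θ=144°: circle(B,7.00) ∩ circle(D,6.00): a=5.1505, h=4.7405
θ=144°:   candidates: C₊=(4.6457,4.9748) cross=41.852; C₋=(4.0145,-4.4851) cross=-41.852
θ=144°:   branch - wants cross < 0 → take C=(4.0145,-4.4851) (cross=-41.852)
θ=144°: ex = (C−B)/|BC| = (0.6891,-0.7247); ey = (0.7247,0.6891)
θ=144°: P = B + 1.05·ex + -2.35·ey = (-1.7885,-1.7925)
θ=218°: B = A + 1.00·(cos218°, sin218°) = (-0.7880, -0.6157)
θ=218°: |BD| = 8.8096
θ=218°: circle(B,7.00) ∩ circle(D,6.00): a=5.1426, h=4.7491
θ=218°:   candidates: C₊=(4.0101,4.4812) cross=41.837; C₋=(4.6739,-4.9937) cross=-41.837
θ=218°:   branch - wants cross < 0 → take C=(4.6739,-4.9937) (cross=-41.837)
θ=218°: ex = (C−B)/|BC| = (0.7803,-0.6254); ey = (0.6254,0.7803)
θ=218°: P = B + 1.05·ex + -2.35·ey = (-1.4385,-3.1060)
θ=315°: B = A + 1.00·(cos315°, sin315°) = (0.7071, -0.7071)
θ=315°: |BD| = 7.3271
θ=315°: circle(B,7.00) ∩ circle(D,6.00): a=4.5507, h=5.3190
θ=315°:   candidates: C₊=(4.7232,5.0262) cross=38.973; C₋=(5.7498,-5.5621) cross=-38.973
θ=315°:   branch - wants cross < 0 → take C=(5.7498,-5.5621) (cross=-38.973)
θ=315°: ex = (C−B)/|BC| = (0.7204,-0.6936); ey = (0.6936,0.7204)
θ=315°: P = B + 1.05·ex + -2.35·ey = (-0.1664,-3.1283)

θ=45°: -0.62 -1.50
θ=144°: -1.79 -1.79
θ=218°: -1.44 -3.11
θ=315°: -0.17 -3.13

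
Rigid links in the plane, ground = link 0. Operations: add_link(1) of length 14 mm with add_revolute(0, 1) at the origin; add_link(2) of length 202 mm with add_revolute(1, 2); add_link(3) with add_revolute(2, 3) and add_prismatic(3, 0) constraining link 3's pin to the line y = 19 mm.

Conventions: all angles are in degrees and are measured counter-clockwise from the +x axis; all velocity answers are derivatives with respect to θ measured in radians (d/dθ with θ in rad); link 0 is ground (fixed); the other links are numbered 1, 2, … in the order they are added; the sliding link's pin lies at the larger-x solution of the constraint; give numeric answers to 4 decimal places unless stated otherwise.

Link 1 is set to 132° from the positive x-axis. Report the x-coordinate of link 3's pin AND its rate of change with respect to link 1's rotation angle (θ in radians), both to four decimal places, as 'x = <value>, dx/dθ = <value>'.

geometry: r = 14 mm, L = 202 mm, e = 19 mm
crank pin P = (r cos θ, r sin θ) = (-9.367828, 10.404028)
h = r sin θ − e = 10.404028 − 19 = -8.595972
x = r cos θ + √(L² − h²) = -9.367828 + 201.817019 = 192.449191
dx/dθ = −r sin θ − h·r cos θ/√(L² − h²) (θ in radians; h = -8.595972) = -10.803031

x = 192.4492, dx/dθ = -10.8030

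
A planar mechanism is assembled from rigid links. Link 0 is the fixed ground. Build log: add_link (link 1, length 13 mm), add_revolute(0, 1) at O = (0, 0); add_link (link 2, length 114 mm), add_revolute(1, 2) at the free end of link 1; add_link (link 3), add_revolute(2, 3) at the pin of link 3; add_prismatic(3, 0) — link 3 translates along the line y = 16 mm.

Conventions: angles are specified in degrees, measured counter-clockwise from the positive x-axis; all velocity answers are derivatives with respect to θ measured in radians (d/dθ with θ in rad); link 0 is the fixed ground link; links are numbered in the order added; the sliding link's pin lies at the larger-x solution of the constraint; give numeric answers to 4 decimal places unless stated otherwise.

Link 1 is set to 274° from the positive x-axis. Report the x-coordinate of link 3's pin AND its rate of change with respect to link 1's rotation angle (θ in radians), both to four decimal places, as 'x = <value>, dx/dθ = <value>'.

geometry: r = 13 mm, L = 114 mm, e = 16 mm
crank pin P = (r cos θ, r sin θ) = (0.906834, -12.968333)
h = r sin θ − e = -12.968333 − 16 = -28.968333
x = r cos θ + √(L² − h²) = 0.906834 + 110.258041 = 111.164876
dx/dθ = −r sin θ − h·r cos θ/√(L² − h²) (θ in radians; h = -28.968333) = 13.206587

x = 111.1649, dx/dθ = 13.2066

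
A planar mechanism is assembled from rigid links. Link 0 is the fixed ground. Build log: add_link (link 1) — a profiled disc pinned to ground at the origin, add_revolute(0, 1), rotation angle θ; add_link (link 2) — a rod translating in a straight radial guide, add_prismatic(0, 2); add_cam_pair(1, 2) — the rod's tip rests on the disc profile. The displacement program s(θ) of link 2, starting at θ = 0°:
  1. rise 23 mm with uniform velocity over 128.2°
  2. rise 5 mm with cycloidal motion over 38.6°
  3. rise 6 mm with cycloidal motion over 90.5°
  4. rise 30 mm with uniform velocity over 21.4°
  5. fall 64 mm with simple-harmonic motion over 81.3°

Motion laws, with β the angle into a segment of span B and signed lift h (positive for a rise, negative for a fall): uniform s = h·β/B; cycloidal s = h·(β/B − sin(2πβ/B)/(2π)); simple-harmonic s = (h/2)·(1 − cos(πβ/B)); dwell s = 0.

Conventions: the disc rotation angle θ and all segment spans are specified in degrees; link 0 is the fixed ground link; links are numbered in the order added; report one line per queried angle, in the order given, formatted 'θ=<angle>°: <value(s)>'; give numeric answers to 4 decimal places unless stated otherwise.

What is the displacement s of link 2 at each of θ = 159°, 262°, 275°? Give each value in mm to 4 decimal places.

seg 1 [0°–128.2°] uniform, h=23: full span → s += 23 → s = 23.0000
seg 2 [128.2°–166.8°] cycloidal, h=5: θ=159° here. β=30.8, B=38.6. 5·(0.7979 − sin(2π·0.7979)/(2π)) = 4.7496 → s = 27.7496
seg 2 [128.2°–166.8°] cycloidal, h=5: full span → s += 5 → s = 28.0000
seg 3 [166.8°–257.3°] cycloidal, h=6: full span → s += 6 → s = 34.0000
seg 4 [257.3°–278.7°] uniform, h=30: θ=262° here. β=4.7, B=21.4. 30·4.7/21.4 = 6.5888 → s = 40.5888
seg 4 [257.3°–278.7°] uniform, h=30: θ=275° here. β=17.7, B=21.4. 30·17.7/21.4 = 24.8131 → s = 58.8131

θ=159°: 27.7496
θ=262°: 40.5888
θ=275°: 58.8131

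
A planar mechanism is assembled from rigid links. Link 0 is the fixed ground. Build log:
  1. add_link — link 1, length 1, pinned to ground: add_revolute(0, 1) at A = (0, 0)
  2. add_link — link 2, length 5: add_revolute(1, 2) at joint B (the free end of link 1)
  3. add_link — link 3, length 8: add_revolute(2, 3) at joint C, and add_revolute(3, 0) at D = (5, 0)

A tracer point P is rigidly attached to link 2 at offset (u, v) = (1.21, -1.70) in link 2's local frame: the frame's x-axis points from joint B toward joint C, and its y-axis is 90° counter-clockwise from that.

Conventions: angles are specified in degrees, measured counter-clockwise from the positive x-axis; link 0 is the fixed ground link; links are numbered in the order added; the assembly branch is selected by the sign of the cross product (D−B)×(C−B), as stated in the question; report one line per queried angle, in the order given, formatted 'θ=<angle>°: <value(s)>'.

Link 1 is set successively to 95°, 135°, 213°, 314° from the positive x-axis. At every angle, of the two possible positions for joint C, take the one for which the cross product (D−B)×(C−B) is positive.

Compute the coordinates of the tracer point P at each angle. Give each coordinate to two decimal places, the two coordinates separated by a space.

A=(0,0), D=(5.00,0)
θ=95°: B = A + 1.00·(cos95°, sin95°) = (-0.0872, 0.9962)
θ=95°: |BD| = 5.1838
θ=95°: circle(B,5.00) ∩ circle(D,8.00): a=-1.1698, h=4.8612
θ=95°:   candidates: C₊=(-0.3010,5.9916) cross=25.199; C₋=(-2.1694,-3.5496) cross=-25.199
θ=95°:   branch + wants cross > 0 → take C=(-0.3010,5.9916) (cross=25.199)
θ=95°: ex = (C−B)/|BC| = (-0.0428,0.9991); ey = (-0.9991,-0.0428)
θ=95°: P = B + 1.21·ex + -1.70·ey = (1.5595,2.2778)
θ=135°: B = A + 1.00·(cos135°, sin135°) = (-0.7071, 0.7071)
θ=135°: |BD| = 5.7507
θ=135°: circle(B,5.00) ∩ circle(D,8.00): a=-0.5155, h=4.9734
θ=135°:   candidates: C₊=(-0.6072,5.7061) cross=28.601; C₋=(-1.8302,-4.1651) cross=-28.601
θ=135°:   branch + wants cross > 0 → take C=(-0.6072,5.7061) (cross=28.601)
θ=135°: ex = (C−B)/|BC| = (0.0200,0.9998); ey = (-0.9998,0.0200)
θ=135°: P = B + 1.21·ex + -1.70·ey = (1.0167,1.8829)
θ=213°: B = A + 1.00·(cos213°, sin213°) = (-0.8387, -0.5446)
θ=213°: |BD| = 5.8640
θ=213°: circle(B,5.00) ∩ circle(D,8.00): a=-0.3934, h=4.9845
θ=213°:   candidates: C₊=(-1.6933,4.3818) cross=29.229; C₋=(-0.7674,-5.5441) cross=-29.229
θ=213°:   branch + wants cross > 0 → take C=(-1.6933,4.3818) (cross=29.229)
θ=213°: ex = (C−B)/|BC| = (-0.1709,0.9853); ey = (-0.9853,-0.1709)
θ=213°: P = B + 1.21·ex + -1.70·ey = (0.6295,0.9381)
θ=314°: B = A + 1.00·(cos314°, sin314°) = (0.6947, -0.7193)
θ=314°: |BD| = 4.3650
θ=314°: circle(B,5.00) ∩ circle(D,8.00): a=-2.2848, h=4.4474
θ=314°:   candidates: C₊=(-2.2918,3.2907) cross=19.413; C₋=(-0.8260,-5.4825) cross=-19.413
θ=314°:   branch + wants cross > 0 → take C=(-2.2918,3.2907) (cross=19.413)
θ=314°: ex = (C−B)/|BC| = (-0.5973,0.8020); ey = (-0.8020,-0.5973)
θ=314°: P = B + 1.21·ex + -1.70·ey = (1.3354,1.2665)

θ=95°: 1.56 2.28
θ=135°: 1.02 1.88
θ=213°: 0.63 0.94
θ=314°: 1.34 1.27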